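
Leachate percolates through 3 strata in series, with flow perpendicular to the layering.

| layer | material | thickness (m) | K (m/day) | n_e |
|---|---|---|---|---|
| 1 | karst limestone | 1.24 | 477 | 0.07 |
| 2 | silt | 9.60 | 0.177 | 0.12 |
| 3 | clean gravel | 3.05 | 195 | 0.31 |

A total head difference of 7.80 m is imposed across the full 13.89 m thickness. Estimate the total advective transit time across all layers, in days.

15.2

With flow normal to the layers, continuity requires the same specific discharge q through every layer.
Σ(b_i/K_i) = 1.24/477 + 9.60/0.177 + 3.05/195 = 54.26 d.
q = Δh / Σ(b_i/K_i) = 7.80 / 54.26 = 0.1438 m/day.
In each layer the seepage velocity is v_i = q/n_i, so the layer transit time is t_i = b_i·n_i / q:
  layer 1 (karst limestone): t_1 = 1.24 × 0.07 / 0.1438 = 0.6038 d
  layer 2 (silt): t_2 = 9.60 × 0.12 / 0.1438 = 8.013 d
  layer 3 (clean gravel): t_3 = 3.05 × 0.31 / 0.1438 = 6.577 d
Total t = Σ t_i = 15.19 days.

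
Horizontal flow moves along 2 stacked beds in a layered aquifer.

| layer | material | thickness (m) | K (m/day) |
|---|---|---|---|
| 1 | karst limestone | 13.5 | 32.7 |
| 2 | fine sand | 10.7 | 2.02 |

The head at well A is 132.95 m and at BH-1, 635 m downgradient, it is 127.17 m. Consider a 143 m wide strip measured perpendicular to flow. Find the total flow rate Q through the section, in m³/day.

603

Flow is parallel to layering, so each bed carries its own Darcy discharge and the transmissivities add.
Σ(K_i·b_i) = 32.7×13.5 + 2.02×10.7 = 463.1 m²/day.
Hydraulic gradient i = (132.95 − 127.17) / 635 = 5.78 / 635 = 0.009102.
Q = Σ(K_i·b_i) · W · i = 463.1 × 143 × 0.009102 = 602.7 m³/day.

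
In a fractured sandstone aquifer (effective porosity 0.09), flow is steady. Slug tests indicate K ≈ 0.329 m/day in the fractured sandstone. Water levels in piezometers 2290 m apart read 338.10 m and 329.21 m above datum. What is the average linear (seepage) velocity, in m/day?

0.0142

Hydraulic gradient i = (338.10 − 329.21) / 2290 = 8.89 / 2290 = 0.003882.
Darcy flux q = K · i = 0.3290 × 0.003882 = 0.001277 m/day.
Seepage velocity v = q / n_e = 0.001277 / 0.09 = 0.01419 m/day.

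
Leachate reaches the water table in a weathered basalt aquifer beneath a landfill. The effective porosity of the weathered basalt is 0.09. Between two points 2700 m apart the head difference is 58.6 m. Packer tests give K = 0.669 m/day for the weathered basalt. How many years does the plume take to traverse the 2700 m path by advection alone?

45.8

Hydraulic gradient i = Δh / L = 58.6 / 2700 = 0.02170.
Darcy flux q = K · i = 0.6690 × 0.02170 = 0.01452 m/day.
Seepage velocity v = q / n_e = 0.01452 / 0.09 = 0.1613 m/day.
Travel time t = L / v = 2700 / 0.1613 = 16736 days = 45.82 years.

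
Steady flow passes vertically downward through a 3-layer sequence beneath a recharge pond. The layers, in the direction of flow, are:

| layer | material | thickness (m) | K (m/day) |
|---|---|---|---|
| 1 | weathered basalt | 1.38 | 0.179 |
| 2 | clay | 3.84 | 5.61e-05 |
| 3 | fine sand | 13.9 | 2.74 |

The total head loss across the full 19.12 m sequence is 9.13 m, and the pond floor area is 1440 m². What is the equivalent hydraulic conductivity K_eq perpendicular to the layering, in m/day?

0.000279

Flow is perpendicular to layering, so the layers act in series and the equivalent K is the thickness-weighted harmonic mean.
Total thickness L = 1.38 + 3.84 + 13.9 = 19.12 m.
Σ(b_i/K_i) = 1.38/0.179 + 3.84/5.61e-05 + 13.9/2.74 = 68462 d.
K_eq = L / Σ(b_i/K_i) = 19.12 / 68462 = 0.0002793 m/day.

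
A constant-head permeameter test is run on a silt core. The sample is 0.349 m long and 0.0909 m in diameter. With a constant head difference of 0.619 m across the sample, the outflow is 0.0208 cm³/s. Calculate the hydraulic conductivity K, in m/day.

Cross-sectional area A = π·(d/2)² = π × (0.0909/2)² = 0.006490 m².
Convert discharge: 0.0208 cm³/s = 2.080e-08 m³/s.
Darcy's law rearranged: K = Q·L / (A·Δh) = 2.080e-08 × 0.349 / (0.006490 × 0.619) = 1.807e-06 m/s = 0.1561 m/day.

0.156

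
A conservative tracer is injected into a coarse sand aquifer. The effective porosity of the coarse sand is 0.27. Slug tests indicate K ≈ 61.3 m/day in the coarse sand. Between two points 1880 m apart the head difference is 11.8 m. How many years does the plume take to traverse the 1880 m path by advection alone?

3.61

Hydraulic gradient i = Δh / L = 11.8 / 1880 = 0.006277.
Darcy flux q = K · i = 61.30 × 0.006277 = 0.3848 m/day.
Seepage velocity v = q / n_e = 0.3848 / 0.27 = 1.425 m/day.
Travel time t = L / v = 1880 / 1.425 = 1319 days = 3.612 years.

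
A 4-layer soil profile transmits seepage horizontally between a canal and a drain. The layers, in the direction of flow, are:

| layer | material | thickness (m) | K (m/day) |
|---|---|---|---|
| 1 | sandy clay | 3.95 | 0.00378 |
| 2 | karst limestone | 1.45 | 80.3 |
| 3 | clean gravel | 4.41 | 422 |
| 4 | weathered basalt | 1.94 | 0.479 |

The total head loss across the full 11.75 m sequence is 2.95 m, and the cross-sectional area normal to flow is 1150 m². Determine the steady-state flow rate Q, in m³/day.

3.23

Flow is perpendicular to layering, so the layers act in series and the equivalent K is the thickness-weighted harmonic mean.
Total thickness L = 3.95 + 1.45 + 4.41 + 1.94 = 11.75 m.
Σ(b_i/K_i) = 3.95/0.00378 + 1.45/80.3 + 4.41/422 + 1.94/0.479 = 1049 d.
K_eq = L / Σ(b_i/K_i) = 11.75 / 1049 = 0.01120 m/day.
Q = K_eq · A · (Δh/L) = 0.01120 × 1150 × (2.95/11.75) = 3.234 m³/day.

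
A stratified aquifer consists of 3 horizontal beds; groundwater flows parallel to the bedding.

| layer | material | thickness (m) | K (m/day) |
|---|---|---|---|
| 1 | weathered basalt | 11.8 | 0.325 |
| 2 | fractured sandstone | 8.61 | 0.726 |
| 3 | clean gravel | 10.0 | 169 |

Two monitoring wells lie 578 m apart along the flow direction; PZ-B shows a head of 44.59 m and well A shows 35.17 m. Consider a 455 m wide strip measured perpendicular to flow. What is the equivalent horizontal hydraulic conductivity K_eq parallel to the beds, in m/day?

Flow is parallel to layering, so each bed carries its own Darcy discharge and the transmissivities add.
Σ(K_i·b_i) = 0.325×11.8 + 0.726×8.61 + 169×10.0 = 1700 m²/day.
Total thickness b = 30.41 m, so K_eq = Σ(K_i·b_i)/b = 55.91 m/day.

55.9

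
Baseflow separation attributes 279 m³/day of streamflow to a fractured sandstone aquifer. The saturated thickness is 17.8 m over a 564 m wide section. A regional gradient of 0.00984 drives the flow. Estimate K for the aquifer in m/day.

Cross-sectional area A = 564 × 17.8 = 10039 m².
Hydraulic gradient i = 0.00984.
From Q = K·A·i, K = Q / (A·i) = 279 / (10039 × 0.009840) = 2.824 m/day.

2.82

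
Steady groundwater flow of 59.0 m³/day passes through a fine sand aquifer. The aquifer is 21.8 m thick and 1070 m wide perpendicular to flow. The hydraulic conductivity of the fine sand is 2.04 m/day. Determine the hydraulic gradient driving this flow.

Cross-sectional area A = 1070 × 21.8 = 23326 m².
From Q = K·A·i, i = Q / (K·A) = 59.0 / (2.040 × 23326) = 0.001240.

0.00124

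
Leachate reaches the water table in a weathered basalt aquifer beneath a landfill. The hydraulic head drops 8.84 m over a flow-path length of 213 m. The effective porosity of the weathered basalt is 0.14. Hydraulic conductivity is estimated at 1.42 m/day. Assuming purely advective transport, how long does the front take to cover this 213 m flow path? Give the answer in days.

506

Hydraulic gradient i = Δh / L = 8.84 / 213 = 0.04150.
Darcy flux q = K · i = 1.420 × 0.04150 = 0.05893 m/day.
Seepage velocity v = q / n_e = 0.05893 / 0.14 = 0.4210 m/day.
Travel time t = L / v = 213 / 0.4210 = 506.0 days.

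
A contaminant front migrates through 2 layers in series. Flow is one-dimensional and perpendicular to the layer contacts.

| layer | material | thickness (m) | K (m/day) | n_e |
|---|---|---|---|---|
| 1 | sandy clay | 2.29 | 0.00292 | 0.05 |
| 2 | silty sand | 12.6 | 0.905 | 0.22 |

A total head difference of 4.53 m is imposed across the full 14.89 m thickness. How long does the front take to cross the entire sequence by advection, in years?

1.39

With flow normal to the layers, continuity requires the same specific discharge q through every layer.
Σ(b_i/K_i) = 2.29/0.00292 + 12.6/0.905 = 798.2 d.
q = Δh / Σ(b_i/K_i) = 4.53 / 798.2 = 0.005675 m/day.
In each layer the seepage velocity is v_i = q/n_i, so the layer transit time is t_i = b_i·n_i / q:
  layer 1 (sandy clay): t_1 = 2.29 × 0.05 / 0.005675 = 20.17 d
  layer 2 (silty sand): t_2 = 12.6 × 0.22 / 0.005675 = 488.4 d
Total t = Σ t_i = 508.6 days = 1.392 years.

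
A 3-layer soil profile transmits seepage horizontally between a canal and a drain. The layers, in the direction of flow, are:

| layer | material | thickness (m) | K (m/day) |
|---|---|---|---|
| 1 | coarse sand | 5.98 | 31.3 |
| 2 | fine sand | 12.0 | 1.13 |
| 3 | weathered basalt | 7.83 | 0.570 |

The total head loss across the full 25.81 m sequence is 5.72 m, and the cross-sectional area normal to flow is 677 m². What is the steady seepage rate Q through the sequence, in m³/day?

Flow is perpendicular to layering, so the layers act in series and the equivalent K is the thickness-weighted harmonic mean.
Total thickness L = 5.98 + 12.0 + 7.83 = 25.81 m.
Σ(b_i/K_i) = 5.98/31.3 + 12.0/1.13 + 7.83/0.570 = 24.55 d.
K_eq = L / Σ(b_i/K_i) = 25.81 / 24.55 = 1.051 m/day.
Q = K_eq · A · (Δh/L) = 1.051 × 677 × (5.72/25.81) = 157.8 m³/day.

158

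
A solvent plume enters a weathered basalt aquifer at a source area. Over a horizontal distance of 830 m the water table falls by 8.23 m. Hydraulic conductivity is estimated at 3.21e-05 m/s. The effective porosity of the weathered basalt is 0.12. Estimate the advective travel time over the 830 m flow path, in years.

Convert K: 3.21e-05 m/s × 86400 = 2.773 m/day.
Hydraulic gradient i = Δh / L = 8.23 / 830 = 0.009916.
Darcy flux q = K · i = 2.773 × 0.009916 = 0.02750 m/day.
Seepage velocity v = q / n_e = 0.02750 / 0.12 = 0.2292 m/day.
Travel time t = L / v = 830 / 0.2292 = 3622 days = 9.916 years.

9.92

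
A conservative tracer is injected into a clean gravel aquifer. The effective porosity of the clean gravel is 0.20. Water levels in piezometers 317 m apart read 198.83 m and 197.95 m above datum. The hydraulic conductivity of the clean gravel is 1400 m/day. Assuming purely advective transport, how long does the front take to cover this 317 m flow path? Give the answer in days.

Hydraulic gradient i = (198.83 − 197.95) / 317 = 0.88 / 317 = 0.002776.
Darcy flux q = K · i = 1400 × 0.002776 = 3.886 m/day.
Seepage velocity v = q / n_e = 3.886 / 0.20 = 19.43 m/day.
Travel time t = L / v = 317 / 19.43 = 16.31 days.

16.3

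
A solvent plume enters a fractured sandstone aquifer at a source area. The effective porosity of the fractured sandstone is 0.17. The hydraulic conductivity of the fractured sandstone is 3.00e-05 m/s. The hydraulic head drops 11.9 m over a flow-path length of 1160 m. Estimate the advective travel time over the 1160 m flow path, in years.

Convert K: 3.00e-05 m/s × 86400 = 2.592 m/day.
Hydraulic gradient i = Δh / L = 11.9 / 1160 = 0.01026.
Darcy flux q = K · i = 2.592 × 0.01026 = 0.02659 m/day.
Seepage velocity v = q / n_e = 0.02659 / 0.17 = 0.1564 m/day.
Travel time t = L / v = 1160 / 0.1564 = 7416 days = 20.30 years.

20.3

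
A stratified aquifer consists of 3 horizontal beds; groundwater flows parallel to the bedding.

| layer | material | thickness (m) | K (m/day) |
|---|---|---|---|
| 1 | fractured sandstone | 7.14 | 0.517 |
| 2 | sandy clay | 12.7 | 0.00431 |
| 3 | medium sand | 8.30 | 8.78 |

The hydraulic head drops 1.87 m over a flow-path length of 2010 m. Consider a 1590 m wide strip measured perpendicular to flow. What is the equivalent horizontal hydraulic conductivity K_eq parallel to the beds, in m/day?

Flow is parallel to layering, so each bed carries its own Darcy discharge and the transmissivities add.
Σ(K_i·b_i) = 0.517×7.14 + 0.00431×12.7 + 8.78×8.30 = 76.62 m²/day.
Total thickness b = 28.14 m, so K_eq = Σ(K_i·b_i)/b = 2.723 m/day.

2.72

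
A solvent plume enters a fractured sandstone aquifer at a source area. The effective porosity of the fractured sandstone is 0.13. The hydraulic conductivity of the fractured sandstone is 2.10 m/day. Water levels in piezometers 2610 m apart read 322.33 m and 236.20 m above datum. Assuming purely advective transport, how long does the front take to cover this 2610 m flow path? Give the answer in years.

Hydraulic gradient i = (322.33 − 236.20) / 2610 = 86.13 / 2610 = 0.03300.
Darcy flux q = K · i = 2.100 × 0.03300 = 0.06930 m/day.
Seepage velocity v = q / n_e = 0.06930 / 0.13 = 0.5331 m/day.
Travel time t = L / v = 2610 / 0.5331 = 4896 days = 13.40 years.

13.4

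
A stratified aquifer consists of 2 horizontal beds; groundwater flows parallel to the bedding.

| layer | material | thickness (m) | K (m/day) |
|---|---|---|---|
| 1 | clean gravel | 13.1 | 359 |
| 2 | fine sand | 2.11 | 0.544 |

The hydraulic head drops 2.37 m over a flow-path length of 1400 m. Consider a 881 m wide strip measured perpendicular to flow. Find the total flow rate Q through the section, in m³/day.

Flow is parallel to layering, so each bed carries its own Darcy discharge and the transmissivities add.
Σ(K_i·b_i) = 359×13.1 + 0.544×2.11 = 4704 m²/day.
Hydraulic gradient i = Δh / L = 2.37 / 1400 = 0.001693.
Q = Σ(K_i·b_i) · W · i = 4704 × 881 × 0.001693 = 7016 m³/day.

7020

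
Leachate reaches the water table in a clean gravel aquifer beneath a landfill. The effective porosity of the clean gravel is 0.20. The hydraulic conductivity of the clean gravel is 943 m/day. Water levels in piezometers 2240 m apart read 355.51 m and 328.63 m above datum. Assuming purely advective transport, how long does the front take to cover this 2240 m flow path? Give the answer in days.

39.6

Hydraulic gradient i = (355.51 − 328.63) / 2240 = 26.88 / 2240 = 0.01200.
Darcy flux q = K · i = 943.0 × 0.01200 = 11.32 m/day.
Seepage velocity v = q / n_e = 11.32 / 0.20 = 56.58 m/day.
Travel time t = L / v = 2240 / 56.58 = 39.59 days.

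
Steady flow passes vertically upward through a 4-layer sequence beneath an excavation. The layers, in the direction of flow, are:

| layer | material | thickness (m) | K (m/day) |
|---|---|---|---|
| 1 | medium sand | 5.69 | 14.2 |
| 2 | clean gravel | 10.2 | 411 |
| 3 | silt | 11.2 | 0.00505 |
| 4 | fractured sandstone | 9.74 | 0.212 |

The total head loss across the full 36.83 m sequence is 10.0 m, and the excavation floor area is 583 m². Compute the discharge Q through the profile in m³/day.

Flow is perpendicular to layering, so the layers act in series and the equivalent K is the thickness-weighted harmonic mean.
Total thickness L = 5.69 + 10.2 + 11.2 + 9.74 = 36.83 m.
Σ(b_i/K_i) = 5.69/14.2 + 10.2/411 + 11.2/0.00505 + 9.74/0.212 = 2264 d.
K_eq = L / Σ(b_i/K_i) = 36.83 / 2264 = 0.01627 m/day.
Q = K_eq · A · (Δh/L) = 0.01627 × 583 × (10.0/36.83) = 2.575 m³/day.

2.57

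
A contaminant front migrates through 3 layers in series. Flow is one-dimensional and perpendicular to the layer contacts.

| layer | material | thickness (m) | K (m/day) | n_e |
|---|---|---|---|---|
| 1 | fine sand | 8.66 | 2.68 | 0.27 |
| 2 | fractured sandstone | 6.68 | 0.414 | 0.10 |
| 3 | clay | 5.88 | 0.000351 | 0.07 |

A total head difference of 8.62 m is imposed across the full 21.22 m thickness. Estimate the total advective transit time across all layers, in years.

18.2

With flow normal to the layers, continuity requires the same specific discharge q through every layer.
Σ(b_i/K_i) = 8.66/2.68 + 6.68/0.414 + 5.88/0.000351 = 16772 d.
q = Δh / Σ(b_i/K_i) = 8.62 / 16772 = 0.0005140 m/day.
In each layer the seepage velocity is v_i = q/n_i, so the layer transit time is t_i = b_i·n_i / q:
  layer 1 (fine sand): t_1 = 8.66 × 0.27 / 0.0005140 = 4549 d
  layer 2 (fractured sandstone): t_2 = 6.68 × 0.10 / 0.0005140 = 1300 d
  layer 3 (clay): t_3 = 5.88 × 0.07 / 0.0005140 = 800.8 d
Total t = Σ t_i = 6650 days = 18.21 years.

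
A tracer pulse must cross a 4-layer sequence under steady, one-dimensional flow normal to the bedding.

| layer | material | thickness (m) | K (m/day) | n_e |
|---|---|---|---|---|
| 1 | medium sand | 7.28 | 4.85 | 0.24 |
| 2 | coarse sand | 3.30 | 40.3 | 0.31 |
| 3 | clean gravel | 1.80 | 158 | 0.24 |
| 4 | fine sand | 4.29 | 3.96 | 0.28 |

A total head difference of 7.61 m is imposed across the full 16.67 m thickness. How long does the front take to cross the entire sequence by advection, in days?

With flow normal to the layers, continuity requires the same specific discharge q through every layer.
Σ(b_i/K_i) = 7.28/4.85 + 3.30/40.3 + 1.80/158 + 4.29/3.96 = 2.678 d.
q = Δh / Σ(b_i/K_i) = 7.61 / 2.678 = 2.842 m/day.
In each layer the seepage velocity is v_i = q/n_i, so the layer transit time is t_i = b_i·n_i / q:
  layer 1 (medium sand): t_1 = 7.28 × 0.24 / 2.842 = 0.6148 d
  layer 2 (coarse sand): t_2 = 3.30 × 0.31 / 2.842 = 0.3600 d
  layer 3 (clean gravel): t_3 = 1.80 × 0.24 / 2.842 = 0.1520 d
  layer 4 (fine sand): t_4 = 4.29 × 0.28 / 2.842 = 0.4227 d
Total t = Σ t_i = 1.549 days.

1.55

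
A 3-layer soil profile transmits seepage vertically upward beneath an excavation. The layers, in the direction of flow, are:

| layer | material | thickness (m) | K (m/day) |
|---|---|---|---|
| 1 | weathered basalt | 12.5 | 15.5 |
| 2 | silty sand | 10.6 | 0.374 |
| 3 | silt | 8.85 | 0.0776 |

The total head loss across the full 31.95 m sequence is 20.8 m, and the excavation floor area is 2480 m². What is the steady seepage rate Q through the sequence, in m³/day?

360

Flow is perpendicular to layering, so the layers act in series and the equivalent K is the thickness-weighted harmonic mean.
Total thickness L = 12.5 + 10.6 + 8.85 = 31.95 m.
Σ(b_i/K_i) = 12.5/15.5 + 10.6/0.374 + 8.85/0.0776 = 143.2 d.
K_eq = L / Σ(b_i/K_i) = 31.95 / 143.2 = 0.2231 m/day.
Q = K_eq · A · (Δh/L) = 0.2231 × 2480 × (20.8/31.95) = 360.2 m³/day.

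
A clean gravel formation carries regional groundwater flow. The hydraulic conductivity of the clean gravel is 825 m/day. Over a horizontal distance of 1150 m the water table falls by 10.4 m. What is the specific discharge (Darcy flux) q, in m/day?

7.46

Hydraulic gradient i = Δh / L = 10.4 / 1150 = 0.009043.
Specific discharge q = K · i = 825.0 × 0.009043 = 7.461 m/day.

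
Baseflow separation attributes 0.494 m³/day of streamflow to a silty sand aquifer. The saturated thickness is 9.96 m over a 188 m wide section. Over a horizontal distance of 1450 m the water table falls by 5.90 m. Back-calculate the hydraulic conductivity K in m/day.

Cross-sectional area A = 188 × 9.96 = 1872 m².
Hydraulic gradient i = Δh / L = 5.90 / 1450 = 0.004069.
From Q = K·A·i, K = Q / (A·i) = 0.494 / (1872 × 0.004069) = 0.06484 m/day.

0.0648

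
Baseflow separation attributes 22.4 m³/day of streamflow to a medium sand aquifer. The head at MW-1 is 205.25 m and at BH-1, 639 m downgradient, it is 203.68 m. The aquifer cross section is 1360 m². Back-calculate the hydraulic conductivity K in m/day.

Hydraulic gradient i = (205.25 − 203.68) / 639 = 1.57 / 639 = 0.002457.
From Q = K·A·i, K = Q / (A·i) = 22.4 / (1360 × 0.002457) = 6.704 m/day.

6.70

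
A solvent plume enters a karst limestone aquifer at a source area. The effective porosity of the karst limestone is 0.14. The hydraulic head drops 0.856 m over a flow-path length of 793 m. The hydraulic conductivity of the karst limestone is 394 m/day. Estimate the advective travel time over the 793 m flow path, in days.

261

Hydraulic gradient i = Δh / L = 0.856 / 793 = 0.001079.
Darcy flux q = K · i = 394.0 × 0.001079 = 0.4253 m/day.
Seepage velocity v = q / n_e = 0.4253 / 0.14 = 3.038 m/day.
Travel time t = L / v = 793 / 3.038 = 261.0 days.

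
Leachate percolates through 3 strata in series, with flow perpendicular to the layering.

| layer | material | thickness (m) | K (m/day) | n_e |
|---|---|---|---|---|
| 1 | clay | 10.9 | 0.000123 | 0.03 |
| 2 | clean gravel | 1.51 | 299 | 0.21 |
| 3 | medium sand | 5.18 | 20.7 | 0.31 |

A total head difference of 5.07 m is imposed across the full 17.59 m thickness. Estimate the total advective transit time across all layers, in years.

108

With flow normal to the layers, continuity requires the same specific discharge q through every layer.
Σ(b_i/K_i) = 10.9/0.000123 + 1.51/299 + 5.18/20.7 = 88618 d.
q = Δh / Σ(b_i/K_i) = 5.07 / 88618 = 5.721e-05 m/day.
In each layer the seepage velocity is v_i = q/n_i, so the layer transit time is t_i = b_i·n_i / q:
  layer 1 (clay): t_1 = 10.9 × 0.03 / 5.721e-05 = 5716 d
  layer 2 (clean gravel): t_2 = 1.51 × 0.21 / 5.721e-05 = 5543 d
  layer 3 (medium sand): t_3 = 5.18 × 0.31 / 5.721e-05 = 28068 d
Total t = Σ t_i = 39326 days = 107.7 years.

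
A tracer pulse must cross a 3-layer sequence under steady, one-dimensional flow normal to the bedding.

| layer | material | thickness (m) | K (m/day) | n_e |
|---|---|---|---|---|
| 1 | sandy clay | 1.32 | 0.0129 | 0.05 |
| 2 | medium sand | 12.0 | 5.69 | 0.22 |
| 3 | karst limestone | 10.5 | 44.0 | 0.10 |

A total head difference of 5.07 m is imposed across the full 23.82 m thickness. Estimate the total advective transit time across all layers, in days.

77.5

With flow normal to the layers, continuity requires the same specific discharge q through every layer.
Σ(b_i/K_i) = 1.32/0.0129 + 12.0/5.69 + 10.5/44.0 = 104.7 d.
q = Δh / Σ(b_i/K_i) = 5.07 / 104.7 = 0.04844 m/day.
In each layer the seepage velocity is v_i = q/n_i, so the layer transit time is t_i = b_i·n_i / q:
  layer 1 (sandy clay): t_1 = 1.32 × 0.05 / 0.04844 = 1.363 d
  layer 2 (medium sand): t_2 = 12.0 × 0.22 / 0.04844 = 54.50 d
  layer 3 (karst limestone): t_3 = 10.5 × 0.10 / 0.04844 = 21.68 d
Total t = Σ t_i = 77.54 days.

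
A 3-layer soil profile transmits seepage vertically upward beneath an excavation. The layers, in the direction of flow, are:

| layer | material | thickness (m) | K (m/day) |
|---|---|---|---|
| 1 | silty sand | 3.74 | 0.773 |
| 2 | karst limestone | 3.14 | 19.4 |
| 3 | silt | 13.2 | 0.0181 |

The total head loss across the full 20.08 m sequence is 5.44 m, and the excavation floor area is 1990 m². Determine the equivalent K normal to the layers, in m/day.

Flow is perpendicular to layering, so the layers act in series and the equivalent K is the thickness-weighted harmonic mean.
Total thickness L = 3.74 + 3.14 + 13.2 = 20.08 m.
Σ(b_i/K_i) = 3.74/0.773 + 3.14/19.4 + 13.2/0.0181 = 734.3 d.
K_eq = L / Σ(b_i/K_i) = 20.08 / 734.3 = 0.02735 m/day.

0.0273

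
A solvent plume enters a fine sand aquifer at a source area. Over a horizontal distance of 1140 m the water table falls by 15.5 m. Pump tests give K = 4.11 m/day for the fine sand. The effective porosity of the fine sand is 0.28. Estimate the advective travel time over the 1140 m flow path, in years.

15.6

Hydraulic gradient i = Δh / L = 15.5 / 1140 = 0.01360.
Darcy flux q = K · i = 4.110 × 0.01360 = 0.05588 m/day.
Seepage velocity v = q / n_e = 0.05588 / 0.28 = 0.1996 m/day.
Travel time t = L / v = 1140 / 0.1996 = 5712 days = 15.64 years.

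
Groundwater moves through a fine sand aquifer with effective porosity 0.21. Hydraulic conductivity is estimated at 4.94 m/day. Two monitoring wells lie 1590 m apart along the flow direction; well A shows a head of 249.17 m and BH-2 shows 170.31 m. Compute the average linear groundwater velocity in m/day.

Hydraulic gradient i = (249.17 − 170.31) / 1590 = 78.86 / 1590 = 0.04960.
Darcy flux q = K · i = 4.940 × 0.04960 = 0.2450 m/day.
Seepage velocity v = q / n_e = 0.2450 / 0.21 = 1.167 m/day.

1.17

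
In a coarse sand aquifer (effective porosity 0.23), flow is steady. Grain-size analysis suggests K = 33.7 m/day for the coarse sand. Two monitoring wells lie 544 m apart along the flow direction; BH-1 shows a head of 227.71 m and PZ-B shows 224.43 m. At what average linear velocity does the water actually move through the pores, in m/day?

0.883

Hydraulic gradient i = (227.71 − 224.43) / 544 = 3.28 / 544 = 0.006029.
Darcy flux q = K · i = 33.70 × 0.006029 = 0.2032 m/day.
Seepage velocity v = q / n_e = 0.2032 / 0.23 = 0.8834 m/day.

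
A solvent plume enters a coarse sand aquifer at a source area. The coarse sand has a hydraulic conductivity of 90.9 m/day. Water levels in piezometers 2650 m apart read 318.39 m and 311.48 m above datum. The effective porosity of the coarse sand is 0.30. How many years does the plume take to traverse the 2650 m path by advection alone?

Hydraulic gradient i = (318.39 − 311.48) / 2650 = 6.91 / 2650 = 0.002608.
Darcy flux q = K · i = 90.90 × 0.002608 = 0.2370 m/day.
Seepage velocity v = q / n_e = 0.2370 / 0.30 = 0.7901 m/day.
Travel time t = L / v = 2650 / 0.7901 = 3354 days = 9.183 years.

9.18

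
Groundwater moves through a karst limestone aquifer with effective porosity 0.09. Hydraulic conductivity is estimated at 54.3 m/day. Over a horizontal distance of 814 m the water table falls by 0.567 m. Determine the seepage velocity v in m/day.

0.420

Hydraulic gradient i = Δh / L = 0.567 / 814 = 0.0006966.
Darcy flux q = K · i = 54.30 × 0.0006966 = 0.03782 m/day.
Seepage velocity v = q / n_e = 0.03782 / 0.09 = 0.4203 m/day.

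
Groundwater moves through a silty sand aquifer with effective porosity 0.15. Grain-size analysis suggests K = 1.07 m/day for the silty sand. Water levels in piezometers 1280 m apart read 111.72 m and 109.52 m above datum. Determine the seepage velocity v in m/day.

Hydraulic gradient i = (111.72 − 109.52) / 1280 = 2.2 / 1280 = 0.001719.
Darcy flux q = K · i = 1.070 × 0.001719 = 0.001839 m/day.
Seepage velocity v = q / n_e = 0.001839 / 0.15 = 0.01226 m/day.

0.0123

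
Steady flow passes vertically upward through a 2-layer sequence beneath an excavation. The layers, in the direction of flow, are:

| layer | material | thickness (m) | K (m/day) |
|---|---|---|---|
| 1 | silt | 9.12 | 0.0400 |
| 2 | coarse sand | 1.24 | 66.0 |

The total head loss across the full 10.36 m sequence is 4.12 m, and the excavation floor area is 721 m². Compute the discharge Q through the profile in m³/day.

13.0

Flow is perpendicular to layering, so the layers act in series and the equivalent K is the thickness-weighted harmonic mean.
Total thickness L = 9.12 + 1.24 = 10.36 m.
Σ(b_i/K_i) = 9.12/0.0400 + 1.24/66.0 = 228.0 d.
K_eq = L / Σ(b_i/K_i) = 10.36 / 228.0 = 0.04543 m/day.
Q = K_eq · A · (Δh/L) = 0.04543 × 721 × (4.12/10.36) = 13.03 m³/day.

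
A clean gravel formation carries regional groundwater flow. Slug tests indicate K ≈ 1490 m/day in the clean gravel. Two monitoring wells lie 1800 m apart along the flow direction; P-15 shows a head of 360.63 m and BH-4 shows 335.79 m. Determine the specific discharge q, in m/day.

20.6

Hydraulic gradient i = (360.63 − 335.79) / 1800 = 24.84 / 1800 = 0.01380.
Specific discharge q = K · i = 1490 × 0.01380 = 20.56 m/day.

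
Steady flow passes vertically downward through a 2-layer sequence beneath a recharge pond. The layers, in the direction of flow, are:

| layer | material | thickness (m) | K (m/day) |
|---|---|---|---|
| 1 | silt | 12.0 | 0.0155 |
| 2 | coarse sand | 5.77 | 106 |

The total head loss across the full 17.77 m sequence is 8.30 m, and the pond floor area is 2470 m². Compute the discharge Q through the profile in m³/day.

Flow is perpendicular to layering, so the layers act in series and the equivalent K is the thickness-weighted harmonic mean.
Total thickness L = 12.0 + 5.77 = 17.77 m.
Σ(b_i/K_i) = 12.0/0.0155 + 5.77/106 = 774.2 d.
K_eq = L / Σ(b_i/K_i) = 17.77 / 774.2 = 0.02295 m/day.
Q = K_eq · A · (Δh/L) = 0.02295 × 2470 × (8.30/17.77) = 26.48 m³/day.

26.5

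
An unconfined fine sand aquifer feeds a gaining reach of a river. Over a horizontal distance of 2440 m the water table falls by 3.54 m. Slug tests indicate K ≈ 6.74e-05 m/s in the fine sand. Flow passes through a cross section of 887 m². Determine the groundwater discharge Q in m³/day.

7.49

Convert K: 6.74e-05 m/s × 86400 = 5.823 m/day.
Hydraulic gradient i = Δh / L = 3.54 / 2440 = 0.001451.
Darcy's law: Q = K · A · i = 5.823 × 887.0 × 0.001451 = 7.494 m³/day.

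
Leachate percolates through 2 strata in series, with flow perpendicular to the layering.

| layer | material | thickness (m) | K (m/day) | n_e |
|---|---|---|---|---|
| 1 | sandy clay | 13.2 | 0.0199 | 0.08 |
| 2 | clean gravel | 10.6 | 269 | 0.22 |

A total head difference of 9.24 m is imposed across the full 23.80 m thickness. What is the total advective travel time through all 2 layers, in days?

With flow normal to the layers, continuity requires the same specific discharge q through every layer.
Σ(b_i/K_i) = 13.2/0.0199 + 10.6/269 = 663.4 d.
q = Δh / Σ(b_i/K_i) = 9.24 / 663.4 = 0.01393 m/day.
In each layer the seepage velocity is v_i = q/n_i, so the layer transit time is t_i = b_i·n_i / q:
  layer 1 (sandy clay): t_1 = 13.2 × 0.08 / 0.01393 = 75.81 d
  layer 2 (clean gravel): t_2 = 10.6 × 0.22 / 0.01393 = 167.4 d
Total t = Σ t_i = 243.2 days.

243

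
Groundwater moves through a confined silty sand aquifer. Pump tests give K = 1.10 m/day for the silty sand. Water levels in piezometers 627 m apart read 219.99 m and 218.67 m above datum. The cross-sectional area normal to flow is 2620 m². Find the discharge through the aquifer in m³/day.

Hydraulic gradient i = (219.99 − 218.67) / 627 = 1.32 / 627 = 0.002105.
Darcy's law: Q = K · A · i = 1.100 × 2620 × 0.002105 = 6.067 m³/day.

6.07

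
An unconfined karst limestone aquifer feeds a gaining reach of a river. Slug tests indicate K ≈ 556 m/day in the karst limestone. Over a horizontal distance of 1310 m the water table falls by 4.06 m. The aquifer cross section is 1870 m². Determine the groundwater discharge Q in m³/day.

Hydraulic gradient i = Δh / L = 4.06 / 1310 = 0.003099.
Darcy's law: Q = K · A · i = 556.0 × 1870 × 0.003099 = 3222 m³/day.

3220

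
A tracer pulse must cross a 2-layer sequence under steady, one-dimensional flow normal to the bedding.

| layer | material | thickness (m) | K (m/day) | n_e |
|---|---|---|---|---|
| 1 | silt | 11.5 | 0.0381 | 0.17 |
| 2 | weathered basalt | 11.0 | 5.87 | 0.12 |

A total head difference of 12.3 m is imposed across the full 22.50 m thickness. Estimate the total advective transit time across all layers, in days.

With flow normal to the layers, continuity requires the same specific discharge q through every layer.
Σ(b_i/K_i) = 11.5/0.0381 + 11.0/5.87 = 303.7 d.
q = Δh / Σ(b_i/K_i) = 12.3 / 303.7 = 0.04050 m/day.
In each layer the seepage velocity is v_i = q/n_i, so the layer transit time is t_i = b_i·n_i / q:
  layer 1 (silt): t_1 = 11.5 × 0.17 / 0.04050 = 48.27 d
  layer 2 (weathered basalt): t_2 = 11.0 × 0.12 / 0.04050 = 32.59 d
Total t = Σ t_i = 80.87 days.

80.9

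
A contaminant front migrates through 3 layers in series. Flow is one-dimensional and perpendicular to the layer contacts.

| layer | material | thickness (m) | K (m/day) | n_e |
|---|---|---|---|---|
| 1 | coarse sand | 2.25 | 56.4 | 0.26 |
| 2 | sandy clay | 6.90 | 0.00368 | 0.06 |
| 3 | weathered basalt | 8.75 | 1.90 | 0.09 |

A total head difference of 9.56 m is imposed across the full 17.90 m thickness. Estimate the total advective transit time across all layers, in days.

With flow normal to the layers, continuity requires the same specific discharge q through every layer.
Σ(b_i/K_i) = 2.25/56.4 + 6.90/0.00368 + 8.75/1.90 = 1880 d.
q = Δh / Σ(b_i/K_i) = 9.56 / 1880 = 0.005086 m/day.
In each layer the seepage velocity is v_i = q/n_i, so the layer transit time is t_i = b_i·n_i / q:
  layer 1 (coarse sand): t_1 = 2.25 × 0.26 / 0.005086 = 115.0 d
  layer 2 (sandy clay): t_2 = 6.90 × 0.06 / 0.005086 = 81.40 d
  layer 3 (weathered basalt): t_3 = 8.75 × 0.09 / 0.005086 = 154.8 d
Total t = Σ t_i = 351.3 days.

351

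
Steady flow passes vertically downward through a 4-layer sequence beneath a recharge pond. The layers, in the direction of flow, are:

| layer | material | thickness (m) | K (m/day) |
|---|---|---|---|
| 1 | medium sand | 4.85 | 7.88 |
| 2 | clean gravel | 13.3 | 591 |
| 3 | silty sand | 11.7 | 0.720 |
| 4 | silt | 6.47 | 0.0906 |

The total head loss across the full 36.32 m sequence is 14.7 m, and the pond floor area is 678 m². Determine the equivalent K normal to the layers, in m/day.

0.411

Flow is perpendicular to layering, so the layers act in series and the equivalent K is the thickness-weighted harmonic mean.
Total thickness L = 4.85 + 13.3 + 11.7 + 6.47 = 36.32 m.
Σ(b_i/K_i) = 4.85/7.88 + 13.3/591 + 11.7/0.720 + 6.47/0.0906 = 88.30 d.
K_eq = L / Σ(b_i/K_i) = 36.32 / 88.30 = 0.4113 m/day.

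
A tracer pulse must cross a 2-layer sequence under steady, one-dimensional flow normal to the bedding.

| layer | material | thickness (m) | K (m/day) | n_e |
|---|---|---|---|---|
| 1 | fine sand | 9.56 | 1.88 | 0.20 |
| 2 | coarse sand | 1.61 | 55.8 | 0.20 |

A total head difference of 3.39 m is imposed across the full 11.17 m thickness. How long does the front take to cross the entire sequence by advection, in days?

With flow normal to the layers, continuity requires the same specific discharge q through every layer.
Σ(b_i/K_i) = 9.56/1.88 + 1.61/55.8 = 5.114 d.
q = Δh / Σ(b_i/K_i) = 3.39 / 5.114 = 0.6629 m/day.
In each layer the seepage velocity is v_i = q/n_i, so the layer transit time is t_i = b_i·n_i / q:
  layer 1 (fine sand): t_1 = 9.56 × 0.20 / 0.6629 = 2.884 d
  layer 2 (coarse sand): t_2 = 1.61 × 0.20 / 0.6629 = 0.4858 d
Total t = Σ t_i = 3.370 days.

3.37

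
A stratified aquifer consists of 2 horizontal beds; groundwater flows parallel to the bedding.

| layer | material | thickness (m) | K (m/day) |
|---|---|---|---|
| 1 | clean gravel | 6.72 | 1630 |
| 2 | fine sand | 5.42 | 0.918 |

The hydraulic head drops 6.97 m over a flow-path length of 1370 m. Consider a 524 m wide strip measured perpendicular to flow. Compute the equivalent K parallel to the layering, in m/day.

903

Flow is parallel to layering, so each bed carries its own Darcy discharge and the transmissivities add.
Σ(K_i·b_i) = 1630×6.72 + 0.918×5.42 = 10959 m²/day.
Total thickness b = 12.14 m, so K_eq = Σ(K_i·b_i)/b = 902.7 m/day.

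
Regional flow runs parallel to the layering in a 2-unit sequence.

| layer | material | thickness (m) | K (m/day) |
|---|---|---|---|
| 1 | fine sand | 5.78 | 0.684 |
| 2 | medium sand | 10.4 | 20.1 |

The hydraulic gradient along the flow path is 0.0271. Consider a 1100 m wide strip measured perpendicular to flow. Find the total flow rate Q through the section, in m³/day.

Flow is parallel to layering, so each bed carries its own Darcy discharge and the transmissivities add.
Σ(K_i·b_i) = 0.684×5.78 + 20.1×10.4 = 213.0 m²/day.
Hydraulic gradient i = 0.0271.
Q = Σ(K_i·b_i) · W · i = 213.0 × 1100 × 0.02710 = 6349 m³/day.

6350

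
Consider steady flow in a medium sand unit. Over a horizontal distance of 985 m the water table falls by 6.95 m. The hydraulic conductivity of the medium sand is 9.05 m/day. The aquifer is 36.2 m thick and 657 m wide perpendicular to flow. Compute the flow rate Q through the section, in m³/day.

Cross-sectional area A = 657 × 36.2 = 23783 m².
Hydraulic gradient i = Δh / L = 6.95 / 985 = 0.007056.
Darcy's law: Q = K · A · i = 9.050 × 23783 × 0.007056 = 1519 m³/day.

1520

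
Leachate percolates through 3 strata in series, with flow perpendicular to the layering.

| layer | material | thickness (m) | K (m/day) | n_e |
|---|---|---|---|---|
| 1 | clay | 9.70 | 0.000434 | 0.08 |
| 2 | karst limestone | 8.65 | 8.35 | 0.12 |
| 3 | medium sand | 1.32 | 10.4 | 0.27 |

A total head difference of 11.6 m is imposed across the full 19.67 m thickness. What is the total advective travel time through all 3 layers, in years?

With flow normal to the layers, continuity requires the same specific discharge q through every layer.
Σ(b_i/K_i) = 9.70/0.000434 + 8.65/8.35 + 1.32/10.4 = 22351 d.
q = Δh / Σ(b_i/K_i) = 11.6 / 22351 = 0.0005190 m/day.
In each layer the seepage velocity is v_i = q/n_i, so the layer transit time is t_i = b_i·n_i / q:
  layer 1 (clay): t_1 = 9.70 × 0.08 / 0.0005190 = 1495 d
  layer 2 (karst limestone): t_2 = 8.65 × 0.12 / 0.0005190 = 2000 d
  layer 3 (medium sand): t_3 = 1.32 × 0.27 / 0.0005190 = 686.7 d
Total t = Σ t_i = 4182 days = 11.45 years.

11.4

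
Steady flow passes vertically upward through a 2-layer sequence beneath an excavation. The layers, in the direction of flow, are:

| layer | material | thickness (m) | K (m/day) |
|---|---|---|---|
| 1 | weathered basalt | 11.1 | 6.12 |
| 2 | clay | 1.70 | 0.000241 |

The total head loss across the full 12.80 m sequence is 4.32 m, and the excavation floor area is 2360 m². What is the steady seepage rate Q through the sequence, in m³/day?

1.44

Flow is perpendicular to layering, so the layers act in series and the equivalent K is the thickness-weighted harmonic mean.
Total thickness L = 11.1 + 1.70 = 12.80 m.
Σ(b_i/K_i) = 11.1/6.12 + 1.70/0.000241 = 7056 d.
K_eq = L / Σ(b_i/K_i) = 12.80 / 7056 = 0.001814 m/day.
Q = K_eq · A · (Δh/L) = 0.001814 × 2360 × (4.32/12.80) = 1.445 m³/day.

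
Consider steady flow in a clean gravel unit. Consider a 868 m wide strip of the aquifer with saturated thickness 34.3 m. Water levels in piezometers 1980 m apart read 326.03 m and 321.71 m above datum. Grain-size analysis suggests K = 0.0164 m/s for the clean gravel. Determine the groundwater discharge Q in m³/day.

92000

Convert K: 0.0164 m/s × 86400 = 1417 m/day.
Cross-sectional area A = 868 × 34.3 = 29772 m².
Hydraulic gradient i = (326.03 − 321.71) / 1980 = 4.32 / 1980 = 0.002182.
Darcy's law: Q = K · A · i = 1417 × 29772 × 0.002182 = 92043 m³/day.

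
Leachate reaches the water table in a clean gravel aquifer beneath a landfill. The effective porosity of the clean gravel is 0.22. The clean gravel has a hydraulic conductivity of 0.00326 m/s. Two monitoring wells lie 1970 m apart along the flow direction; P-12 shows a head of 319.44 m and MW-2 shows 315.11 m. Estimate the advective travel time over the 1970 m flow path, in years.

Convert K: 0.00326 m/s × 86400 = 281.7 m/day.
Hydraulic gradient i = (319.44 − 315.11) / 1970 = 4.33 / 1970 = 0.002198.
Darcy flux q = K · i = 281.7 × 0.002198 = 0.6191 m/day.
Seepage velocity v = q / n_e = 0.6191 / 0.22 = 2.814 m/day.
Travel time t = L / v = 1970 / 2.814 = 700.1 days = 1.917 years.

1.92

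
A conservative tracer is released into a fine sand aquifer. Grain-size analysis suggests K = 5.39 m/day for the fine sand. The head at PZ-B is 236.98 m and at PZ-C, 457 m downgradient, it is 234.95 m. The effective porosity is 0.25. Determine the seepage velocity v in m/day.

Hydraulic gradient i = (236.98 − 234.95) / 457 = 2.03 / 457 = 0.004442.
Darcy flux q = K · i = 5.390 × 0.004442 = 0.02394 m/day.
Seepage velocity v = q / n_e = 0.02394 / 0.25 = 0.09577 m/day.

0.0958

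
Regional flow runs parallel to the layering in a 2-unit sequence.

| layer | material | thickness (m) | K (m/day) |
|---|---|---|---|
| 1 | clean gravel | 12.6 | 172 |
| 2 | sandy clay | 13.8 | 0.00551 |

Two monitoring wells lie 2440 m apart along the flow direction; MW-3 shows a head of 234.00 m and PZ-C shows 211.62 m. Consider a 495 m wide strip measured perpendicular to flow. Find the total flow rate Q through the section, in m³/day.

9840

Flow is parallel to layering, so each bed carries its own Darcy discharge and the transmissivities add.
Σ(K_i·b_i) = 172×12.6 + 0.00551×13.8 = 2167 m²/day.
Hydraulic gradient i = (234.00 − 211.62) / 2440 = 22.38 / 2440 = 0.009172.
Q = Σ(K_i·b_i) · W · i = 2167 × 495 × 0.009172 = 9840 m³/day.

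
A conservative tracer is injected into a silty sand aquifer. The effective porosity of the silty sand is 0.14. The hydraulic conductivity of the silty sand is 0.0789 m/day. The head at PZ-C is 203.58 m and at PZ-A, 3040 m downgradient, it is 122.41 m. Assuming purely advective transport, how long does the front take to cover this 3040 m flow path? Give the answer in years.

553

Hydraulic gradient i = (203.58 − 122.41) / 3040 = 81.17 / 3040 = 0.02670.
Darcy flux q = K · i = 0.07890 × 0.02670 = 0.002107 m/day.
Seepage velocity v = q / n_e = 0.002107 / 0.14 = 0.01505 m/day.
Travel time t = L / v = 3040 / 0.01505 = 2.020e+05 days = 553.1 years.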